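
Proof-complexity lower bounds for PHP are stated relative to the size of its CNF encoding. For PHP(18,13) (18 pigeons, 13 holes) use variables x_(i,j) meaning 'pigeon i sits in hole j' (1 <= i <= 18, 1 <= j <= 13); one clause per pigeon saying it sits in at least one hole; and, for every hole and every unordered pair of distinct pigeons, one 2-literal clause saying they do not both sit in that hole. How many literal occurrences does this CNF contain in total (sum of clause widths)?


PHP(18,13): 18 pigeons, 13 holes, 18*13 = 234 variables.
- pigeon clauses: one per pigeon -> 18 clauses of width 13 -> 234 literals
- hole clauses: 13 holes * C(18,2) = 13 * 153 -> 1989 clauses of width 2 -> 3978 literals
Total literal occurrences = 234 + 3978 = 4212

4212


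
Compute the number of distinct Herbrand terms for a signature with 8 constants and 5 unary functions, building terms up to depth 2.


Herbrand terms by depth:
Depth 0: 8 constants
Depth 1: 40 new terms (running total: 48)
Depth 2: 200 new terms (running total: 248)
Total distinct ground terms = 248

248


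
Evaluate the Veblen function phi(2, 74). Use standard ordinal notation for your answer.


phi(2, 74):
phi(2, beta) = zeta_beta (the beta-th zeta number, fixed point of epsilon).
phi(2, 74) = zeta_74

zeta_74


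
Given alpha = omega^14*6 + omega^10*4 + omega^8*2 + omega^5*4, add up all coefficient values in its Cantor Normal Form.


CNF: omega^14*6 + omega^10*4 + omega^8*2 + omega^5*4
Coefficients: 6 + 4 + 2 + 4 = 16

16


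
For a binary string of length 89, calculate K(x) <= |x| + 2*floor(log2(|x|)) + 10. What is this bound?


floor(log2(89)) = 6
2 * 6 = 12
K(x) <= 89 + 12 + 10 = 111

111


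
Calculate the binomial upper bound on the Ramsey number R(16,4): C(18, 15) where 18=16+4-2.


R(16,4) <= C(16+4-2, 16-1) = C(18, 15)
C(18, 15) = 18! / (15! * 3!)
= 816

816


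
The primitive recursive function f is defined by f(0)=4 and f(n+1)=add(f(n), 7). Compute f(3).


f(0) = 4
f(1) = add(f(0), 7) = add(4, 7) = 11
f(2) = add(f(1), 7) = add(11, 7) = 18
f(3) = add(f(2), 7) = add(18, 7) = 25


25


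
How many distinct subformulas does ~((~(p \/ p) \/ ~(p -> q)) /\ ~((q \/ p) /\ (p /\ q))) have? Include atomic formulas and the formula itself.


Formula: ~((~(p \/ p) \/ ~(p -> q)) /\ ~((q \/ p) /\ (p /\ q)))
Subformulas found:
  1. q
  2. p
  3. (p \/ p)
  4. (q \/ p)
  5. (p /\ q)
  6. (p -> q)
  7. ~(p \/ p)
  8. ~(p -> q)
  9. ((q \/ p) /\ (p /\ q))
  10. ~((q \/ p) /\ (p /\ q))
  11. (~(p \/ p) \/ ~(p -> q))
  12. ((~(p \/ p) \/ ~(p -> q)) /\ ~((q \/ p) /\ (p /\ q)))
  13. ~((~(p \/ p) \/ ~(p -> q)) /\ ~((q \/ p) /\ (p /\ q)))
Total distinct subformulas = 13

13


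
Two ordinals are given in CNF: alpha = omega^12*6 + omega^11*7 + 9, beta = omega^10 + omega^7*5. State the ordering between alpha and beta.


Compare term by term from highest exponent:
alpha = omega^12*6 + omega^11*7 + 9
beta = omega^10 + omega^7*5
Term 1: alpha has omega^12*6, beta has omega^10*1
Term 2: alpha has omega^11*7, beta has omega^7*5
Term 3: alpha has omega^0*9, beta has omega^0*0
Result: alpha > beta

alpha > beta


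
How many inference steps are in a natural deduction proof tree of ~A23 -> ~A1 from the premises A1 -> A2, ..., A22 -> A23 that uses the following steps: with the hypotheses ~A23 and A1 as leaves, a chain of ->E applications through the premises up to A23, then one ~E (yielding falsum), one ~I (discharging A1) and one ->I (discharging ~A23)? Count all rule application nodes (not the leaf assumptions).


From hypothesis A1, 22 ->E steps along the 22 premises yield A23.
~E with hypothesis ~A23 gives falsum (1 node); ~I discharging A1 gives ~A1 (1 node); ->I discharging ~A23 gives the goal (1 node).
Total = 22 + 3 = 25 inference nodes.

25


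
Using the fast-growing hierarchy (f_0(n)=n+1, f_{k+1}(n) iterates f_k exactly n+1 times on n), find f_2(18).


f_2(18) = f_1^19(18)
f_1(m) = 2m + 1.
Iterating: f_1^k(n) = 2^k*(n+1) - 1.
f_2(18) = 2^19*(18+1) - 1 = 524288*19 - 1 = 9961471

9961471


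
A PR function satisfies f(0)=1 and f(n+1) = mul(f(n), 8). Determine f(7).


f(0) = 1
f(1) = mul(f(0), 8) = mul(1, 8) = 8
f(2) = mul(f(1), 8) = mul(8, 8) = 64
f(3) = mul(f(2), 8) = mul(64, 8) = 512
f(4) = mul(f(3), 8) = mul(512, 8) = 4096
f(5) = mul(f(4), 8) = mul(4096, 8) = 32768
f(6) = mul(f(5), 8) = mul(32768, 8) = 262144
f(7) = mul(f(6), 8) = mul(262144, 8) = 2097152


2097152


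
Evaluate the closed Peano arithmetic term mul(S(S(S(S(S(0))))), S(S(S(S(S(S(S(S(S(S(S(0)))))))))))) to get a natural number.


mul(S^5(0), S^11(0)):
S^5(0) = 5
S^11(0) = 11
5 * 11 = 55

55


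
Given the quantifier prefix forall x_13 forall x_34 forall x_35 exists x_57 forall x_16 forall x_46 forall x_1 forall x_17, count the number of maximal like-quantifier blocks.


Alternations = 2.
Blocks = alternations + 1 = 3

3


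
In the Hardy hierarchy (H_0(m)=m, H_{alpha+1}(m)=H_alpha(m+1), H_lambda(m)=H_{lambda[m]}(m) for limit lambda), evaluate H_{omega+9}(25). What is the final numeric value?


H_{omega+9}(25):
Unwind the 9 successor steps: H_{omega+9}(25) = H_omega(25+9) = H_omega(34).
H_omega(m) = H_m(m) = m + m = 2m.
Result = 2 * 34 = 68

68


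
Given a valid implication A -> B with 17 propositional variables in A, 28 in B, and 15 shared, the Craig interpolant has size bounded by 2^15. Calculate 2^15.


Shared atoms = 15
Craig interpolant size bound = 2^15
= 32768

32768


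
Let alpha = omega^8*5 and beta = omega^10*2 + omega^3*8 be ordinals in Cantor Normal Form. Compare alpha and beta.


Compare term by term from highest exponent:
alpha = omega^8*5
beta = omega^10*2 + omega^3*8
Term 1: alpha has omega^8*5, beta has omega^10*2
Term 2: alpha has omega^0*0, beta has omega^3*8
Result: alpha < beta

alpha < beta


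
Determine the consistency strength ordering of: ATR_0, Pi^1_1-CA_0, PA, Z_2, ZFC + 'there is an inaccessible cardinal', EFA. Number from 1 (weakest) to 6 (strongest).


Ordering by consistency strength:
1. EFA
2. PA
3. ATR_0
4. Pi^1_1-CA_0
5. Z_2
6. ZFC + 'there is an inaccessible cardinal'


ATR_0=3, Pi^1_1-CA_0=4, PA=2, Z_2=5, ZFC + 'there is an inaccessible cardinal'=6, EFA=1


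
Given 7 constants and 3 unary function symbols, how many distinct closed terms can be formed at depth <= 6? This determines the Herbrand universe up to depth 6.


Herbrand terms by depth:
Depth 0: 7 constants
Depth 1: 21 new terms (running total: 28)
Depth 2: 63 new terms (running total: 91)
Depth 3: 189 new terms (running total: 280)
Depth 4: 567 new terms (running total: 847)
Depth 5: 1701 new terms (running total: 2548)
Depth 6: 5103 new terms (running total: 7651)
Total distinct ground terms = 7651

7651


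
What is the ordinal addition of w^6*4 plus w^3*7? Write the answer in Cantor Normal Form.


Ordinal addition w^6*4 + w^3*7:
Leading exponent of alpha (6) > leading exponent of beta (3).
Since alpha's term has higher exponent than beta's leading term,
the sum is simply alpha followed by beta.
Result = w^6*4 + w^3*7

w^6*4 + w^3*7


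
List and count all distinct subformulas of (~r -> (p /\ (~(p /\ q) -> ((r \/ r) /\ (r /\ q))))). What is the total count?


Formula: (~r -> (p /\ (~(p /\ q) -> ((r \/ r) /\ (r /\ q)))))
Subformulas found:
  1. q
  2. r
  3. p
  4. ~r
  5. (r \/ r)
  6. (p /\ q)
  7. (r /\ q)
  8. ~(p /\ q)
  9. ((r \/ r) /\ (r /\ q))
  10. (~(p /\ q) -> ((r \/ r) /\ (r /\ q)))
  11. (p /\ (~(p /\ q) -> ((r \/ r) /\ (r /\ q))))
  12. (~r -> (p /\ (~(p /\ q) -> ((r \/ r) /\ (r /\ q)))))
Total distinct subformulas = 12

12


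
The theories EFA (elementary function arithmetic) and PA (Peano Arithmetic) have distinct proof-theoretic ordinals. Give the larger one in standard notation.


Proof-theoretic ordinal of EFA (elementary function arithmetic): omega^3
Proof-theoretic ordinal of PA (Peano Arithmetic): epsilon_0
Comparing: omega^3 < epsilon_0.
The larger ordinal is epsilon_0 (from PA (Peano Arithmetic)).

epsilon_0


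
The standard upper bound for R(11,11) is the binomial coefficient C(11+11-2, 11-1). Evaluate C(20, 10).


R(11,11) <= C(11+11-2, 11-1) = C(20, 10)
C(20, 10) = 20! / (10! * 10!)
= 184756

184756


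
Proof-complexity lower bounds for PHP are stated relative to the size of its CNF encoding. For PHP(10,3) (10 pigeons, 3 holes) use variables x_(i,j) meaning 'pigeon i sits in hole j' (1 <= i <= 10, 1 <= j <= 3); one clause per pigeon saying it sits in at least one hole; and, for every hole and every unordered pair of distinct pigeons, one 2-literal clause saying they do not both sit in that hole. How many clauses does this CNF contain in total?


PHP(10,3): 10 pigeons, 3 holes, 10*3 = 30 variables.
- pigeon clauses: one per pigeon -> 10 clauses
- hole clauses: 3 holes * C(10,2) = 3 * 45 -> 135 clauses
Total clauses = 10 + 135 = 145

145


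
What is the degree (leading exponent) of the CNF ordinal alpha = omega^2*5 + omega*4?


CNF: omega^2*5 + omega*4
The leading term is omega^2*5, which has exponent 2.

2


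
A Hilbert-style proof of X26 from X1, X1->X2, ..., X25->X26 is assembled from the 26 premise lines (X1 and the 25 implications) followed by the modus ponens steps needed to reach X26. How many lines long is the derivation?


We have 26 premise lines: X1 and 25 implications.
Each implication is detached once by MP, giving 25 MP lines.
26 premise lines + 25 MP lines = 51 total lines.

51


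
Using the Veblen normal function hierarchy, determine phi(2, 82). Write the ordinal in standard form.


phi(2, 82):
phi(2, beta) = zeta_beta (the beta-th zeta number, fixed point of epsilon).
phi(2, 82) = zeta_82

zeta_82


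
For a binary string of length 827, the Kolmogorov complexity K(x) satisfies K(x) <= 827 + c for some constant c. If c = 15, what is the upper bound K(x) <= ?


K(x) <= |x| + c = 827 + 15 = 842

842


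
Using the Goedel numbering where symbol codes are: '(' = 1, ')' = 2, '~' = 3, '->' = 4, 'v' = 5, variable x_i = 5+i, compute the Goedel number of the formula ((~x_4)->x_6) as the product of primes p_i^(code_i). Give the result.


Formula: ((~x_4)->x_6)
Symbol codes: [1, 1, 3, 9, 2, 4, 11, 2]
Primes: [2, 3, 5, 7, 11, 13, 17, 19]
p_1^1 = 2^1 = 2
p_2^1 = 3^1 = 3
p_3^3 = 5^3 = 125
p_4^9 = 7^9 = 40353607
p_5^2 = 11^2 = 121
p_6^4 = 13^4 = 28561
p_7^11 = 17^11 = 34271896307633
p_8^2 = 19^2 = 361
Product = 1294040116614731479753031875853250

1294040116614731479753031875853250


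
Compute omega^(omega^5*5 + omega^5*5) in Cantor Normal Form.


omega^(omega^5*5 + omega^5*5):
Both terms of the exponent have the same exponent 5, so they merge: omega^5*5 + omega^5*5 = omega^5*(5+5) = omega^5*10.
omega raised to a CNF ordinal is a single CNF term: Result = omega^(omega^5*10)

omega^(omega^5*10)


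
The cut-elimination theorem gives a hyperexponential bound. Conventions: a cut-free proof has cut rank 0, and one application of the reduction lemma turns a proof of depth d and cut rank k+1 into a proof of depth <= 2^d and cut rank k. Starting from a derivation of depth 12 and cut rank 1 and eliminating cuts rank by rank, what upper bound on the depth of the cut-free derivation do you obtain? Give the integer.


Each rank reduction sends depth d to at most 2^d; cut rank r needs r reductions.
2_0(12) = 12
2_1(12) = 2^12 = 4096
Cut-free depth bound = 4096

4096


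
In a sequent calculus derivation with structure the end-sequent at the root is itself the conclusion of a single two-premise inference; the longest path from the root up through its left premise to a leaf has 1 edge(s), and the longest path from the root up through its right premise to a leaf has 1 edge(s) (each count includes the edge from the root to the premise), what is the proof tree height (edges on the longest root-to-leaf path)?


Longest path through the left premise: 1 edges (measured from the branching sequent)
Longest path through the right premise: 1 edges
Height of the subtree rooted at the branching sequent: max(1, 1) = 1
The branching sequent is the root itself.
Total height = 1

1


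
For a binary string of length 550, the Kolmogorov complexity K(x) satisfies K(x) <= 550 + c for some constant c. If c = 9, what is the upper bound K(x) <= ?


K(x) <= |x| + c = 550 + 9 = 559

559


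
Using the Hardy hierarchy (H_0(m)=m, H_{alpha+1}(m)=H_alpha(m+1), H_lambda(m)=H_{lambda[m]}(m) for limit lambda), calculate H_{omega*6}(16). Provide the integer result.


H_{omega*6}(16):
For the Hardy hierarchy, H_{omega*k}(n) = 2^k * n.
2^6 = 64.
64 * 16 = 1024

1024


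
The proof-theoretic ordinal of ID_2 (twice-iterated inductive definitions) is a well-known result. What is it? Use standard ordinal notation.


The proof-theoretic ordinal of ID_2 (twice-iterated inductive definitions) is a standard result in ordinal analysis.
This ordinal is the supremum of order types of primitive recursive well-orderings
that the theory can prove to be well-ordered.
For ID_2 (twice-iterated inductive definitions), the proof-theoretic ordinal is psi_0(epsilon_{Omega_2+1}).

psi_0(epsilon_{Omega_2+1})


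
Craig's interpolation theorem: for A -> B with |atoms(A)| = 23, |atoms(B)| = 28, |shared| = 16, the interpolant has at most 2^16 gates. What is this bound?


Shared atoms = 16
Craig interpolant size bound = 2^16
= 65536

65536


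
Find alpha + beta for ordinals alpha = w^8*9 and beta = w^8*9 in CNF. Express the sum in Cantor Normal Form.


Ordinal addition w^8*9 + w^8*9:
Both terms have the same exponent 8.
w^e*c + w^e*d = w^e*(c+d).
Result = w^8*(9+9) = w^8*18

w^8*18


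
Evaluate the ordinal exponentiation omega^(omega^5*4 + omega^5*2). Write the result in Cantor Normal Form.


omega^(omega^5*4 + omega^5*2):
Both terms of the exponent have the same exponent 5, so they merge: omega^5*4 + omega^5*2 = omega^5*(4+2) = omega^5*6.
omega raised to a CNF ordinal is a single CNF term: Result = omega^(omega^5*6)

omega^(omega^5*6)


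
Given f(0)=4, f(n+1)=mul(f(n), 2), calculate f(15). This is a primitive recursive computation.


f(0) = 4
f(1) = mul(f(0), 2) = mul(4, 2) = 8
f(2) = mul(f(1), 2) = mul(8, 2) = 16
f(3) = mul(f(2), 2) = mul(16, 2) = 32
f(4) = mul(f(3), 2) = mul(32, 2) = 64
f(5) = mul(f(4), 2) = mul(64, 2) = 128
f(6) = mul(f(5), 2) = mul(128, 2) = 256
f(7) = mul(f(6), 2) = mul(256, 2) = 512
f(8) = mul(f(7), 2) = mul(512, 2) = 1024
f(9) = mul(f(8), 2) = mul(1024, 2) = 2048
f(10) = mul(f(9), 2) = mul(2048, 2) = 4096
f(11) = mul(f(10), 2) = mul(4096, 2) = 8192
f(12) = mul(f(11), 2) = mul(8192, 2) = 16384
f(13) = mul(f(12), 2) = mul(16384, 2) = 32768
f(14) = mul(f(13), 2) = mul(32768, 2) = 65536
f(15) = mul(f(14), 2) = mul(65536, 2) = 131072


131072


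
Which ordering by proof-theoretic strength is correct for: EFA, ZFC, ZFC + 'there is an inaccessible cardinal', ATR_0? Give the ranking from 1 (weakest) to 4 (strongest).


Ordering by consistency strength:
1. EFA
2. ATR_0
3. ZFC
4. ZFC + 'there is an inaccessible cardinal'


EFA=1, ZFC=3, ZFC + 'there is an inaccessible cardinal'=4, ATR_0=2


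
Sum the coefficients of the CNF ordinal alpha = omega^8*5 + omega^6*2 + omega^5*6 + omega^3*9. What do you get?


CNF: omega^8*5 + omega^6*2 + omega^5*6 + omega^3*9
Coefficients: 5 + 2 + 6 + 9 = 22

22


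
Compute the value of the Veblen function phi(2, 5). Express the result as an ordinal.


phi(2, 5):
phi(2, beta) = zeta_beta (the beta-th zeta number, fixed point of epsilon).
phi(2, 5) = zeta_5

zeta_5


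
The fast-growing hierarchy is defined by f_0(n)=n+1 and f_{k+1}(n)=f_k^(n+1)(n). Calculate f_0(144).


f_0(144) = 144 + 1 = 145

145


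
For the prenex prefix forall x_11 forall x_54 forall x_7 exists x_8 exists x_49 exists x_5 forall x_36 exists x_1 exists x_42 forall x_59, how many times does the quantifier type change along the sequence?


Walk the prefix and count type changes:
  position 1: forall -> forall
  position 2: forall -> forall
  position 3: forall -> exists <-- alternation
  position 4: exists -> exists
  position 5: exists -> exists
  position 6: exists -> forall <-- alternation
  position 7: forall -> exists <-- alternation
  position 8: exists -> exists
  position 9: exists -> forall <-- alternation
Total alternations = 4

4


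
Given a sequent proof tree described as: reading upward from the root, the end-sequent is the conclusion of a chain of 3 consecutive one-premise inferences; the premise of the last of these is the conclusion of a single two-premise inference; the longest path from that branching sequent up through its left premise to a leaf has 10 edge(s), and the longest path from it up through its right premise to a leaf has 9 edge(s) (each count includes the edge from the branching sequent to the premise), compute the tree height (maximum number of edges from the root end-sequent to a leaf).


Longest path through the left premise: 10 edges (measured from the branching sequent)
Longest path through the right premise: 9 edges
Height of the subtree rooted at the branching sequent: max(10, 9) = 10
The branching sequent sits 3 edges above the root (the chain of one-premise inferences), so height = 10 + 3 = 13

13


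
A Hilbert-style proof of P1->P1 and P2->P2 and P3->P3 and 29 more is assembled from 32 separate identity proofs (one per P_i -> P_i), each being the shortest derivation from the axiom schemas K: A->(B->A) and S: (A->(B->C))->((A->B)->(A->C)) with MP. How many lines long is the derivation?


The shortest proof of A->A from K and S in the Hilbert calculus has exactly 5 lines:
(1) K instance A->((A->A)->A), (2) S instance, (3) MP on 1,2, (4) K instance A->(A->A), (5) MP on 3,4.
For 32 independent identities: 32 * 5 = 160 lines total.

160


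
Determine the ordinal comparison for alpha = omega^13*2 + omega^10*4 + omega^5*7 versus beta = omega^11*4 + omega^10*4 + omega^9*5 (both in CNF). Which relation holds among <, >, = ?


Compare term by term from highest exponent:
alpha = omega^13*2 + omega^10*4 + omega^5*7
beta = omega^11*4 + omega^10*4 + omega^9*5
Term 1: alpha has omega^13*2, beta has omega^11*4
Term 2: alpha has omega^10*4, beta has omega^10*4
Term 3: alpha has omega^5*7, beta has omega^9*5
Result: alpha > beta

alpha > beta


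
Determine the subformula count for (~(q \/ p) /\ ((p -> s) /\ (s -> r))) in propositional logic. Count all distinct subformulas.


Formula: (~(q \/ p) /\ ((p -> s) /\ (s -> r)))
Subformulas found:
  1. q
  2. s
  3. r
  4. p
  5. (p -> s)
  6. (q \/ p)
  7. (s -> r)
  8. ~(q \/ p)
  9. ((p -> s) /\ (s -> r))
  10. (~(q \/ p) /\ ((p -> s) /\ (s -> r)))
Total distinct subformulas = 10

10


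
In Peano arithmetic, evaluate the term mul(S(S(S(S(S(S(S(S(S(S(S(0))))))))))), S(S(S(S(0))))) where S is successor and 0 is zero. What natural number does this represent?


mul(S^11(0), S^4(0)):
S^11(0) = 11
S^4(0) = 4
11 * 4 = 44

44


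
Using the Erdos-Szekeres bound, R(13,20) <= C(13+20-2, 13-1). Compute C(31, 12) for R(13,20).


R(13,20) <= C(13+20-2, 13-1) = C(31, 12)
C(31, 12) = 31! / (12! * 19!)
= 141120525

141120525


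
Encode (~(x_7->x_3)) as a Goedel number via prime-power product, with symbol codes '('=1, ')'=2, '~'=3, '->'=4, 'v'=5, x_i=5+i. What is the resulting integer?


Formula: (~(x_7->x_3))
Symbol codes: [1, 3, 1, 12, 4, 8, 2, 2]
Primes: [2, 3, 5, 7, 11, 13, 17, 19]
p_1^1 = 2^1 = 2
p_2^3 = 3^3 = 27
p_3^1 = 5^1 = 5
p_4^12 = 7^12 = 13841287201
p_5^4 = 11^4 = 14641
p_6^8 = 13^8 = 815730721
p_7^2 = 17^2 = 289
p_8^2 = 19^2 = 361
Product = 4656534747827987917531706697630

4656534747827987917531706697630


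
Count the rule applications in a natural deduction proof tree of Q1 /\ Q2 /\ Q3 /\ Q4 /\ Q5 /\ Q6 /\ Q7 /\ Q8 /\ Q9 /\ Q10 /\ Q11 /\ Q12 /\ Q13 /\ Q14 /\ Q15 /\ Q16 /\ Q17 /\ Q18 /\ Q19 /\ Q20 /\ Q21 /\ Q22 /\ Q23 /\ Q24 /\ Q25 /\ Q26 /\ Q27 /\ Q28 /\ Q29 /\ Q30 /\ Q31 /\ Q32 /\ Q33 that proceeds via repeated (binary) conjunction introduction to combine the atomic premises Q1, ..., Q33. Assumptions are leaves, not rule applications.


The target conjunction has 33 conjuncts, i.e. 32 binary /\ connectives.
Each conjunction-intro joins two pieces, so 33 atoms require 33-1 = 32 applications.
Total inference nodes = 32

32


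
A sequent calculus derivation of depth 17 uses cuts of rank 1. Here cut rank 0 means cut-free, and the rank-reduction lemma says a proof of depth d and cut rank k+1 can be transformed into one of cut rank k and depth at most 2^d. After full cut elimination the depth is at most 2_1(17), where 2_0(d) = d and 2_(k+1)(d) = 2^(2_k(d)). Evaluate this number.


Each rank reduction sends depth d to at most 2^d; cut rank r needs r reductions.
2_0(17) = 17
2_1(17) = 2^17 = 131072
Cut-free depth bound = 131072

131072


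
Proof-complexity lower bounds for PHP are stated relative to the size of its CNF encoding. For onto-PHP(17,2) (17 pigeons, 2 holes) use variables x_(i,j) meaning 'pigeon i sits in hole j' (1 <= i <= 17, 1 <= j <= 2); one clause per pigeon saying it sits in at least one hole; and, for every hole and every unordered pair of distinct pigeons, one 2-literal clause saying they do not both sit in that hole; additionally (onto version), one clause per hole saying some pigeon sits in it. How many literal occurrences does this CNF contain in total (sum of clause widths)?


onto-PHP(17,2): 17 pigeons, 2 holes, 17*2 = 34 variables.
- pigeon clauses: one per pigeon -> 17 clauses of width 2 -> 34 literals
- hole clauses: 2 holes * C(17,2) = 2 * 136 -> 272 clauses of width 2 -> 544 literals
- onto clauses: one per hole -> 2 clauses of width 17 -> 34 literals
Total literal occurrences = 34 + 544 + 34 = 612

612


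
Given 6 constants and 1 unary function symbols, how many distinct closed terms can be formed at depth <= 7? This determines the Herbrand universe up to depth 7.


Herbrand terms by depth:
Depth 0: 6 constants
Depth 1: 6 new terms (running total: 12)
Depth 2: 6 new terms (running total: 18)
Depth 3: 6 new terms (running total: 24)
Depth 4: 6 new terms (running total: 30)
Depth 5: 6 new terms (running total: 36)
Depth 6: 6 new terms (running total: 42)
Depth 7: 6 new terms (running total: 48)
Total distinct ground terms = 48

48


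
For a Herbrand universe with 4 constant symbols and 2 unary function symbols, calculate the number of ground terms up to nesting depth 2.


Herbrand terms by depth:
Depth 0: 4 constants
Depth 1: 8 new terms (running total: 12)
Depth 2: 16 new terms (running total: 28)
Total distinct ground terms = 28

28


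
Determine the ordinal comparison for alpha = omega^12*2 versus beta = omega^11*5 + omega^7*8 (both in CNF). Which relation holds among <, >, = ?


Compare term by term from highest exponent:
alpha = omega^12*2
beta = omega^11*5 + omega^7*8
Term 1: alpha has omega^12*2, beta has omega^11*5
Term 2: alpha has omega^0*0, beta has omega^7*8
Result: alpha > beta

alpha > beta


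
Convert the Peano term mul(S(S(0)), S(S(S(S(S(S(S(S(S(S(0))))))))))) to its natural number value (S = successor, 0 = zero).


mul(S^2(0), S^10(0)):
S^2(0) = 2
S^10(0) = 10
2 * 10 = 20

20


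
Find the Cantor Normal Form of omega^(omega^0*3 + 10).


omega^(omega^0*3 + 10):
omega^0 = 1, so the exponent is 3 + 10 = 13 (finite ordinal addition).
Result = omega^13, already a single CNF term.

omega^13


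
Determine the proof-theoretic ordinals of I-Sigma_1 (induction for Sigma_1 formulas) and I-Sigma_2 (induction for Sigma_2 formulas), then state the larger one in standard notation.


Proof-theoretic ordinal of I-Sigma_1 (induction for Sigma_1 formulas): omega^omega
Proof-theoretic ordinal of I-Sigma_2 (induction for Sigma_2 formulas): omega^(omega^omega)
Comparing: omega^omega < omega^(omega^omega).
The larger ordinal is omega^(omega^omega) (from I-Sigma_2 (induction for Sigma_2 formulas)).

omega^(omega^omega)


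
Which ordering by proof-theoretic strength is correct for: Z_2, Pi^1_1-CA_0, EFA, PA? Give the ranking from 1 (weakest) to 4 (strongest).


Ordering by consistency strength:
1. EFA
2. PA
3. Pi^1_1-CA_0
4. Z_2


Z_2=4, Pi^1_1-CA_0=3, EFA=1, PA=2


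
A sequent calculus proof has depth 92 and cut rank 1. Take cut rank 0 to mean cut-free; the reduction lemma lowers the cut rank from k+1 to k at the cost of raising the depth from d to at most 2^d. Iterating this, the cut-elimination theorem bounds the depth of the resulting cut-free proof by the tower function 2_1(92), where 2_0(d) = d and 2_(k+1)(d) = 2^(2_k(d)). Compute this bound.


Each rank reduction sends depth d to at most 2^d; cut rank r needs r reductions.
2_0(92) = 92
2_1(92) = 2^92 = 4951760157141521099596496896
Cut-free depth bound = 4951760157141521099596496896

4951760157141521099596496896


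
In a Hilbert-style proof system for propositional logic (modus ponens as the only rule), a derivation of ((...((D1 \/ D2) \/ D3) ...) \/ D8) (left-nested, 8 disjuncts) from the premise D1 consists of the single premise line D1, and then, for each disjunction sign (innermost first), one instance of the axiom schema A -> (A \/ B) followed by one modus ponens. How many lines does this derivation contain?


Building the left-nested 8-ary disjunction from D1:
- 1 premise line (D1)
- 8 disjuncts means 7 disjunction signs; each needs 1 axiom instance + 1 MP = 2 lines: 2 * 7 = 14
Total = 1 + 14 = 15 lines.

15


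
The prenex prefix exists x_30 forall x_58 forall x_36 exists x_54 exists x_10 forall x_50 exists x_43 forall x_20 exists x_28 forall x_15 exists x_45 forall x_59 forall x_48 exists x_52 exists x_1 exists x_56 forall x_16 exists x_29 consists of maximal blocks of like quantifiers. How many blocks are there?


Alternations = 12.
Blocks = alternations + 1 = 13

13


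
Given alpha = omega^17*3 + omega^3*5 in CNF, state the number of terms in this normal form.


CNF: omega^17*3 + omega^3*5
Count the summands separated by '+':
  term 1: omega^17*3
  term 2: omega^3*5
Total terms = 2

2


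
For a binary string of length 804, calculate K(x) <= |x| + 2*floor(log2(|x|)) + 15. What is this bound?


floor(log2(804)) = 9
2 * 9 = 18
K(x) <= 804 + 18 + 15 = 837

837


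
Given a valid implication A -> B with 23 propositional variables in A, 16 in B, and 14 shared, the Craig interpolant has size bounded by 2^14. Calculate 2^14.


Shared atoms = 14
Craig interpolant size bound = 2^14
= 16384

16384


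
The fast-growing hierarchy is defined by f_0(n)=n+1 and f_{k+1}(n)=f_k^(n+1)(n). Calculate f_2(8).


f_2(8) = f_1^9(8)
f_1(m) = 2m + 1.
Iterating: f_1^k(n) = 2^k*(n+1) - 1.
f_2(8) = 2^9*(8+1) - 1 = 512*9 - 1 = 4607

4607


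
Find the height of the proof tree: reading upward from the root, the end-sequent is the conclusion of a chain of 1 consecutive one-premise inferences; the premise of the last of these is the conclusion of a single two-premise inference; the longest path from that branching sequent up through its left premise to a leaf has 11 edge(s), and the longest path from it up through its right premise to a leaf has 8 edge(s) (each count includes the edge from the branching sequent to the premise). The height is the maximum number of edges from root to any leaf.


Longest path through the left premise: 11 edges (measured from the branching sequent)
Longest path through the right premise: 8 edges
Height of the subtree rooted at the branching sequent: max(11, 8) = 11
The branching sequent sits 1 edges above the root (the chain of one-premise inferences), so height = 11 + 1 = 12

12


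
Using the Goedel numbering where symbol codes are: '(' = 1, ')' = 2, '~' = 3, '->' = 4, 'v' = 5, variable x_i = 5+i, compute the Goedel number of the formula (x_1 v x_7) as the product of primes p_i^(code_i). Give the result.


Formula: (x_1 v x_7)
Symbol codes: [1, 6, 5, 12, 2]
Primes: [2, 3, 5, 7, 11]
p_1^1 = 2^1 = 2
p_2^6 = 3^6 = 729
p_3^5 = 5^5 = 3125
p_4^12 = 7^12 = 13841287201
p_5^2 = 11^2 = 121
Product = 7630788141956306250

7630788141956306250


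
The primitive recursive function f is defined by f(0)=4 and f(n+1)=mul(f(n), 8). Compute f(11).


f(0) = 4
f(1) = mul(f(0), 8) = mul(4, 8) = 32
f(2) = mul(f(1), 8) = mul(32, 8) = 256
f(3) = mul(f(2), 8) = mul(256, 8) = 2048
f(4) = mul(f(3), 8) = mul(2048, 8) = 16384
f(5) = mul(f(4), 8) = mul(16384, 8) = 131072
f(6) = mul(f(5), 8) = mul(131072, 8) = 1048576
f(7) = mul(f(6), 8) = mul(1048576, 8) = 8388608
f(8) = mul(f(7), 8) = mul(8388608, 8) = 67108864
f(9) = mul(f(8), 8) = mul(67108864, 8) = 536870912
f(10) = mul(f(9), 8) = mul(536870912, 8) = 4294967296
f(11) = mul(f(10), 8) = mul(4294967296, 8) = 34359738368


34359738368


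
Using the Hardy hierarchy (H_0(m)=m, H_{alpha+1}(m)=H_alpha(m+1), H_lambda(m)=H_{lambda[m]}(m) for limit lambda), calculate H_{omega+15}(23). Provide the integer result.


H_{omega+15}(23):
Unwind the 15 successor steps: H_{omega+15}(23) = H_omega(23+15) = H_omega(38).
H_omega(m) = H_m(m) = m + m = 2m.
Result = 2 * 38 = 76

76


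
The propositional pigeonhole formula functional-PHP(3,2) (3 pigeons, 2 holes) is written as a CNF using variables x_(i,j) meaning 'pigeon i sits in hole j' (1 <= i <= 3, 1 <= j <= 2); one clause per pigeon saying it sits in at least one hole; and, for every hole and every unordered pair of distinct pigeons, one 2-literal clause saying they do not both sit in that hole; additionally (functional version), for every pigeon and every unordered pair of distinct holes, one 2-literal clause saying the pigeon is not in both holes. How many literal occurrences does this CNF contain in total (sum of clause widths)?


functional-PHP(3,2): 3 pigeons, 2 holes, 3*2 = 6 variables.
- pigeon clauses: one per pigeon -> 3 clauses of width 2 -> 6 literals
- hole clauses: 2 holes * C(3,2) = 2 * 3 -> 6 clauses of width 2 -> 12 literals
- functional clauses: 3 pigeons * C(2,2) = 3 * 1 -> 3 clauses of width 2 -> 6 literals
Total literal occurrences = 6 + 12 + 6 = 24

24


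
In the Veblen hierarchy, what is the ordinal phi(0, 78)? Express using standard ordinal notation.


phi(0, 78):
phi(0, beta) = omega^beta by definition.
phi(0, 78) = omega^78

omega^78


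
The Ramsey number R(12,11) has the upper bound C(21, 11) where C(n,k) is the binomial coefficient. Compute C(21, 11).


R(12,11) <= C(12+11-2, 12-1) = C(21, 11)
C(21, 11) = 21! / (11! * 10!)
= 352716

352716


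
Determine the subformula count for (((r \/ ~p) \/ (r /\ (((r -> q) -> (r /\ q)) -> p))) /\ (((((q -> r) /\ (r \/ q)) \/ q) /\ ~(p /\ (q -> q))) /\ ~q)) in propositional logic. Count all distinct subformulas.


Formula: (((r \/ ~p) \/ (r /\ (((r -> q) -> (r /\ q)) -> p))) /\ (((((q -> r) /\ (r \/ q)) \/ q) /\ ~(p /\ (q -> q))) /\ ~q))
Subformulas found:
  1. r
  2. q
  3. p
  4. ~p
  5. ~q
  6. (r -> q)
  7. (r /\ q)
  8. (r \/ q)
  9. (q -> q)
  10. (q -> r)
  11. (r \/ ~p)
  12. (p /\ (q -> q))
  13. ~(p /\ (q -> q))
  14. ((q -> r) /\ (r \/ q))
  15. ((r -> q) -> (r /\ q))
  16. (((q -> r) /\ (r \/ q)) \/ q)
  17. (((r -> q) -> (r /\ q)) -> p)
  18. (r /\ (((r -> q) -> (r /\ q)) -> p))
  19. ((((q -> r) /\ (r \/ q)) \/ q) /\ ~(p /\ (q -> q)))
  20. ((r \/ ~p) \/ (r /\ (((r -> q) -> (r /\ q)) -> p)))
  21. (((((q -> r) /\ (r \/ q)) \/ q) /\ ~(p /\ (q -> q))) /\ ~q)
  22. (((r \/ ~p) \/ (r /\ (((r -> q) -> (r /\ q)) -> p))) /\ (((((q -> r) /\ (r \/ q)) \/ q) /\ ~(p /\ (q -> q))) /\ ~q))
Total distinct subformulas = 22

22


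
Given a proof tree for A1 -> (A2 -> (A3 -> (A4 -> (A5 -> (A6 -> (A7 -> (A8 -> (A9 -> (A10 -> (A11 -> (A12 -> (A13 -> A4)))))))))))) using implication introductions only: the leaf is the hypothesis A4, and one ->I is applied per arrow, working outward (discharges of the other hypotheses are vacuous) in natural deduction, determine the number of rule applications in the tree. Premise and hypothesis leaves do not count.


The formula has 13 arrows (->); its innermost consequent A4 is one of the antecedents,
so the proof starts from the hypothesis leaf A4 (not a rule application) and closes one arrow per ->I.
Building A1 -> (A2 -> (A3 -> (A4 -> (A5 -> (A6 -> (A7 -> (A8 -> (A9 -> (A10 -> (A11 -> (A12 -> (A13 -> A4)))))))))))) therefore takes 13 nested implication introductions.
Total inference nodes = 13

13


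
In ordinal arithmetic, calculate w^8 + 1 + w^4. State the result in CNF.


Ordinal addition (w^8 + 1) + w^4:
alpha's leading term has exponent 8 > beta's exponent 4, so it survives.
alpha's tail term has exponent 0 < beta's exponent 4, so it is absorbed by beta.
In ordinal addition, any term followed by a strictly larger-exponent term is absorbed.
Result = w^8 + w^4

w^8 + w^4


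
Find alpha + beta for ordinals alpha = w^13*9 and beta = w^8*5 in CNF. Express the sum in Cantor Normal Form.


Ordinal addition w^13*9 + w^8*5:
Leading exponent of alpha (13) > leading exponent of beta (8).
Since alpha's term has higher exponent than beta's leading term,
the sum is simply alpha followed by beta.
Result = w^13*9 + w^8*5

w^13*9 + w^8*5


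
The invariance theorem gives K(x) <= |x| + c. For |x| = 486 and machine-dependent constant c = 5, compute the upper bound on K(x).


K(x) <= |x| + c = 486 + 5 = 491

491


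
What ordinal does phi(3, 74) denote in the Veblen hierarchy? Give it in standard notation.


phi(3, 74):
phi(3, beta) = eta_beta (the beta-th eta number, fixed point of zeta).
phi(3, 74) = eta_74

eta_74


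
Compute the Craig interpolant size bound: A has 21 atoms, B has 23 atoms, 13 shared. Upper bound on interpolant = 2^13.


Shared atoms = 13
Craig interpolant size bound = 2^13
= 8192

8192


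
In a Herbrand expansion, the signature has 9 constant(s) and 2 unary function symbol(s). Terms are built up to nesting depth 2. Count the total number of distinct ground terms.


Herbrand terms by depth:
Depth 0: 9 constants
Depth 1: 18 new terms (running total: 27)
Depth 2: 36 new terms (running total: 63)
Total distinct ground terms = 63

63


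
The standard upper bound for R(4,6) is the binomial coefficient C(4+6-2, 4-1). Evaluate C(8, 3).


R(4,6) <= C(4+6-2, 4-1) = C(8, 3)
C(8, 3) = 8! / (3! * 5!)
= 56

56


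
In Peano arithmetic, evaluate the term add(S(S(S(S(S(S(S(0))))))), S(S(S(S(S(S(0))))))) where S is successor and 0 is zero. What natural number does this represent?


add(S^7(0), S^6(0)):
S^7(0) = 7
S^6(0) = 6
7 + 6 = 13

13


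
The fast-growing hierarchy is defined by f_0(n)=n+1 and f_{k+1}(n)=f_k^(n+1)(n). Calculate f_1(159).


f_1(159) = f_0^160(159)
f_0 adds 1 each time, applied 160 times.
f_1(159) = 159 + 160 = 319

319


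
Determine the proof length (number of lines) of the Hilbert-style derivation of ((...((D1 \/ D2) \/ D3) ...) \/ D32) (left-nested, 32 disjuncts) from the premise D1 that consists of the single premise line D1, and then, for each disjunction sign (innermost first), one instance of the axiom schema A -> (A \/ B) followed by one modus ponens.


Building the left-nested 32-ary disjunction from D1:
- 1 premise line (D1)
- 32 disjuncts means 31 disjunction signs; each needs 1 axiom instance + 1 MP = 2 lines: 2 * 31 = 62
Total = 1 + 62 = 63 lines.

63


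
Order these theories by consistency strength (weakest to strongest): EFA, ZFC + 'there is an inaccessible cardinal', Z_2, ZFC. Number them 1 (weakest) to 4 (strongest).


Ordering by consistency strength:
1. EFA
2. Z_2
3. ZFC
4. ZFC + 'there is an inaccessible cardinal'


EFA=1, ZFC + 'there is an inaccessible cardinal'=4, Z_2=2, ZFC=3


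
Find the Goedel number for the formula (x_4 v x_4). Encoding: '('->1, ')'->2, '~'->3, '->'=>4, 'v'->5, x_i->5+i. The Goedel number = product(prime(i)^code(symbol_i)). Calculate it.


Formula: (x_4 v x_4)
Symbol codes: [1, 9, 5, 9, 2]
Primes: [2, 3, 5, 7, 11]
p_1^1 = 2^1 = 2
p_2^9 = 3^9 = 19683
p_3^5 = 5^5 = 3125
p_4^9 = 7^9 = 40353607
p_5^2 = 11^2 = 121
Product = 600674285226881250

600674285226881250


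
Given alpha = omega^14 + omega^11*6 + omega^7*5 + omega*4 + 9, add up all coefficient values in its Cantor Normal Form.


CNF: omega^14 + omega^11*6 + omega^7*5 + omega*4 + 9
Coefficients: 1 + 6 + 5 + 4 + 9 = 25

25


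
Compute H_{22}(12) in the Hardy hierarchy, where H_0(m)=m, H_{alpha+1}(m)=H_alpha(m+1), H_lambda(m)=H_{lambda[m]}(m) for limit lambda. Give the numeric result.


H_22(12):
For finite ordinals k, H_k(n) = n + k (each successor step adds 1).
H_22(12) = 12 + 22 = 34

34


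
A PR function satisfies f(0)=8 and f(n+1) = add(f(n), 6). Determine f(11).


f(0) = 8
f(1) = add(f(0), 6) = add(8, 6) = 14
f(2) = add(f(1), 6) = add(14, 6) = 20
f(3) = add(f(2), 6) = add(20, 6) = 26
f(4) = add(f(3), 6) = add(26, 6) = 32
f(5) = add(f(4), 6) = add(32, 6) = 38
f(6) = add(f(5), 6) = add(38, 6) = 44
f(7) = add(f(6), 6) = add(44, 6) = 50
f(8) = add(f(7), 6) = add(50, 6) = 56
f(9) = add(f(8), 6) = add(56, 6) = 62
f(10) = add(f(9), 6) = add(62, 6) = 68
f(11) = add(f(10), 6) = add(68, 6) = 74


74


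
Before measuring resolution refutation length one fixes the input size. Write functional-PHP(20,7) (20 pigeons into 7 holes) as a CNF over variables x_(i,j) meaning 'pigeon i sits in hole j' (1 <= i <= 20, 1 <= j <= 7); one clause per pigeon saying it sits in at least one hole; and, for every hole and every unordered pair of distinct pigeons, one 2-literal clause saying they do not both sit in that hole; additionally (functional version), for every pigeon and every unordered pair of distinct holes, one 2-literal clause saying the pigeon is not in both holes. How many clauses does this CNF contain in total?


functional-PHP(20,7): 20 pigeons, 7 holes, 20*7 = 140 variables.
- pigeon clauses: one per pigeon -> 20 clauses
- hole clauses: 7 holes * C(20,2) = 7 * 190 -> 1330 clauses
- functional clauses: 20 pigeons * C(7,2) = 20 * 21 -> 420 clauses
Total clauses = 20 + 1330 + 420 = 1770

1770


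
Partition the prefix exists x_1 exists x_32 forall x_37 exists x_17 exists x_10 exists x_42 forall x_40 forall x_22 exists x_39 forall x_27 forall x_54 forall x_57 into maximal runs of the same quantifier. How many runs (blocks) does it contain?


Alternations = 5.
Blocks = alternations + 1 = 6

6


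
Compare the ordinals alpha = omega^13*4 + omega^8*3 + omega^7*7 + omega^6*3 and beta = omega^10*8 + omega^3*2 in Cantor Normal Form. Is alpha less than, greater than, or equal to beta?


Compare term by term from highest exponent:
alpha = omega^13*4 + omega^8*3 + omega^7*7 + omega^6*3
beta = omega^10*8 + omega^3*2
Term 1: alpha has omega^13*4, beta has omega^10*8
Term 2: alpha has omega^8*3, beta has omega^3*2
Term 3: alpha has omega^7*7, beta has omega^0*0
Term 4: alpha has omega^6*3, beta has omega^0*0
Result: alpha > beta

alpha > beta


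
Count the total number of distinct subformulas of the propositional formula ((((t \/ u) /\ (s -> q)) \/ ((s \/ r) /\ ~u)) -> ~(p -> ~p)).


Formula: ((((t \/ u) /\ (s -> q)) \/ ((s \/ r) /\ ~u)) -> ~(p -> ~p))
Subformulas found:
  1. q
  2. u
  3. s
  4. r
  5. p
  6. t
  7. ~p
  8. ~u
  9. (s \/ r)
  10. (t \/ u)
  11. (s -> q)
  12. (p -> ~p)
  13. ~(p -> ~p)
  14. ((s \/ r) /\ ~u)
  15. ((t \/ u) /\ (s -> q))
  16. (((t \/ u) /\ (s -> q)) \/ ((s \/ r) /\ ~u))
  17. ((((t \/ u) /\ (s -> q)) \/ ((s \/ r) /\ ~u)) -> ~(p -> ~p))
Total distinct subformulas = 17

17


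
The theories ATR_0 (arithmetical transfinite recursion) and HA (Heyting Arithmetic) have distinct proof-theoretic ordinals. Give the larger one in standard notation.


Proof-theoretic ordinal of ATR_0 (arithmetical transfinite recursion): Gamma_0
Proof-theoretic ordinal of HA (Heyting Arithmetic): epsilon_0
Comparing: epsilon_0 < Gamma_0.
The larger ordinal is Gamma_0 (from ATR_0 (arithmetical transfinite recursion)).

Gamma_0


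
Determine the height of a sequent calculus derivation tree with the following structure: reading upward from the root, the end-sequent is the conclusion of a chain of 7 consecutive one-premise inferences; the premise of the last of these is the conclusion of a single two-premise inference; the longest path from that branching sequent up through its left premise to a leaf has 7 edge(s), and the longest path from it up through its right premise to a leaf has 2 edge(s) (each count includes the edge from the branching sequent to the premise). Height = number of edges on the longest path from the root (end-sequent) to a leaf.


Longest path through the left premise: 7 edges (measured from the branching sequent)
Longest path through the right premise: 2 edges
Height of the subtree rooted at the branching sequent: max(7, 2) = 7
The branching sequent sits 7 edges above the root (the chain of one-premise inferences), so height = 7 + 7 = 14

14
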